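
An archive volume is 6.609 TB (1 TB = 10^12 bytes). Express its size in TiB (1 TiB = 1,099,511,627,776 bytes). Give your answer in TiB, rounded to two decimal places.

6.609 TB × 1,000,000,000,000 bytes/TB = 6,609,000,000,000 bytes
1 TiB = 2^40 bytes = 1,099,511,627,776 bytes
6,609,000,000,000 / 1,099,511,627,776 = 6.01 TiB

6.01 TiB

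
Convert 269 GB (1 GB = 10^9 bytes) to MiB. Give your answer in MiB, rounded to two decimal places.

269 GB = 269 × 10^9 bytes = 269,000,000,000 bytes
1 MiB = 2^20 bytes = 1,048,576 bytes
269,000,000,000 / 1,048,576 = 256,538.39 MiB

256,538.39 MiB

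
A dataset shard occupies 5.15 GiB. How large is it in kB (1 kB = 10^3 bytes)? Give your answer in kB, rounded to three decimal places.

5.15 GiB × 1,073,741,824 bytes/GiB = 5,529,770,393.6 bytes
1 kB = 1,000 bytes
5,529,770,393.6 / 1,000 = 5,529,770.394 kB

5,529,770.394 kB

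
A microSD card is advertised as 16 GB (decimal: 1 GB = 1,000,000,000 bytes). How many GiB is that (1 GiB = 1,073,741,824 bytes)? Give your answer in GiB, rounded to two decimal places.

16 GB = 16 × 10^9 bytes = 16,000,000,000 bytes
1 GiB = 1,073,741,824 bytes
16,000,000,000 / 1,073,741,824 = 14.90 GiB

14.90 GiB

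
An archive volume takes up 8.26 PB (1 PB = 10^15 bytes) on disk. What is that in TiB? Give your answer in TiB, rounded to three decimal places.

8.26 PB = 8.26 × 10^15 bytes = 8,260,000,000,000,000 bytes
1 TiB = 2^40 bytes = 1,099,511,627,776 bytes
8,260,000,000,000,000 / 1,099,511,627,776 = 7,512.426 TiB

7,512.426 TiB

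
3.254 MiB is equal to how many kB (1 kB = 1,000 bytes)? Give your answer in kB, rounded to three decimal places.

3,412.066 kB

3.254 MiB × 1,048,576 bytes/MiB = 3,412,066.304 bytes
1 kB = 10^3 bytes = 1,000 bytes
3,412,066.304 / 1,000 = 3,412.066 kB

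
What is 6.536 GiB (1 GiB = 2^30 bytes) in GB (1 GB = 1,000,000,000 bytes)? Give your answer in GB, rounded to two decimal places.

7.02 GB

6.536 GiB × 1,073,741,824 bytes/GiB = 7,017,976,561.664 bytes
1 GB = 1,000,000,000 bytes
7,017,976,561.664 / 1,000,000,000 = 7.02 GB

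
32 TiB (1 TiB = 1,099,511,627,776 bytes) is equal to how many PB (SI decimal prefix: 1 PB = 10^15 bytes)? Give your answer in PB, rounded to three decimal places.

32 TiB = 32 × 2^40 bytes = 35,184,372,088,832 bytes
1 PB = 10^15 bytes = 1,000,000,000,000,000 bytes
35,184,372,088,832 / 1,000,000,000,000,000 = 0.035 PB

0.035 PB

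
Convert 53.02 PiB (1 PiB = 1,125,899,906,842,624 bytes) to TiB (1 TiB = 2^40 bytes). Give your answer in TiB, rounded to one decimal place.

54,292.5 TiB

53.02 PiB = 53.02 × 2^50 bytes = 59,695,213,060,795,924.48 bytes
1 TiB = 2^40 bytes = 1,099,511,627,776 bytes
59,695,213,060,795,924.48 / 1,099,511,627,776 = 54,292.5 TiB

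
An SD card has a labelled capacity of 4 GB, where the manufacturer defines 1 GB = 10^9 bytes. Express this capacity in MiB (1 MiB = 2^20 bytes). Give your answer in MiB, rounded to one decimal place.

4 GB = 4 × 10^9 bytes = 4,000,000,000 bytes
1 MiB = 2^20 bytes = 1,048,576 bytes
4,000,000,000 / 1,048,576 = 3,814.7 MiB

3,814.7 MiB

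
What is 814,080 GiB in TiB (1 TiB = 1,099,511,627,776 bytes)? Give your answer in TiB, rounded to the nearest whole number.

795 TiB

814,080 GiB = 814,080 × 2^30 bytes = 874,111,744,081,920 bytes
1 TiB = 2^40 bytes = 1,099,511,627,776 bytes
874,111,744,081,920 / 1,099,511,627,776 = 795 TiB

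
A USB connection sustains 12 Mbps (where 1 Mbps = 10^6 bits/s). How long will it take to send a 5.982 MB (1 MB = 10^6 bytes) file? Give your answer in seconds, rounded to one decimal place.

5.982 MB = 5,982,000 bytes = 47,856,000 bits
12 Mbps = 12,000,000 bits/s
time = 47,856,000 / 12,000,000 = 4.0 s

4.0 seconds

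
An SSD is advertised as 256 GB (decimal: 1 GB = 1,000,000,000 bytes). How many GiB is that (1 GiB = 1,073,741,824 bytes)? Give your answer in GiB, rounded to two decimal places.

256 GB = 256 × 10^9 bytes = 256,000,000,000 bytes
1 GiB = 2^30 bytes = 1,073,741,824 bytes
256,000,000,000 / 1,073,741,824 = 238.42 GiB

238.42 GiB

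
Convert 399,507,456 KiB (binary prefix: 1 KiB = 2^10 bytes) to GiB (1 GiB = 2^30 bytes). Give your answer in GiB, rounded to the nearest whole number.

381 GiB

399,507,456 KiB = 399,507,456 × 2^10 bytes = 409,095,634,944 bytes
1 GiB = 2^30 bytes = 1,073,741,824 bytes
409,095,634,944 / 1,073,741,824 = 381 GiB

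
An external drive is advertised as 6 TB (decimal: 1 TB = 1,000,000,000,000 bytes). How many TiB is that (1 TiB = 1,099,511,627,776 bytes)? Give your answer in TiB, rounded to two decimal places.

6 TB = 6 × 10^12 bytes = 6,000,000,000,000 bytes
1 TiB = 1,099,511,627,776 bytes
6,000,000,000,000 / 1,099,511,627,776 = 5.46 TiB

5.46 TiB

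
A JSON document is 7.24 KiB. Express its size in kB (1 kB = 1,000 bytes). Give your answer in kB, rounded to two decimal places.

7.41 kB

7.24 KiB × 1,024 bytes/KiB = 7,413.76 bytes
1 kB = 1,000 bytes
7,413.76 / 1,000 = 7.41 kB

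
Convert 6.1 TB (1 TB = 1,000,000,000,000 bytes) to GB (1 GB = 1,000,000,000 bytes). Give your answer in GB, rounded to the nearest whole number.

6.1 TB × 1,000,000,000,000 bytes/TB = 6,100,000,000,000 bytes
1 GB = 1,000,000,000 bytes
6,100,000,000,000 / 1,000,000,000 = 6,100 GB

6,100 GB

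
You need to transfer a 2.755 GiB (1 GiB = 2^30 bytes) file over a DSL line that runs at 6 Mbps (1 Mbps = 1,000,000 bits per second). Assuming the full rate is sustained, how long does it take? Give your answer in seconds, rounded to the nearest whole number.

3,944 seconds

2.755 GiB = 2,958,158,725.12 bytes = 23,665,269,800.96 bits
6 Mbps = 6,000,000 bits/s
time = 23,665,269,800.96 / 6,000,000 = 3,944 s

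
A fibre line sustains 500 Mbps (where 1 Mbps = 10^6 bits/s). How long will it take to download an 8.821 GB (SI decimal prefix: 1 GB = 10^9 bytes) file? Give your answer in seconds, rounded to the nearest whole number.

141 seconds

8.821 GB = 8,821,000,000 bytes = 70,568,000,000 bits
500 Mbps = 500,000,000 bits/s
time = 70,568,000,000 / 500,000,000 = 141 s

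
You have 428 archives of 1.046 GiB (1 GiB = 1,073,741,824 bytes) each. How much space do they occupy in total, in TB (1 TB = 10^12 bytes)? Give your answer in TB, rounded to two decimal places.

Total = 428 × 1.046 GiB = 447.688 GiB
= 447.688 × 1,073,741,824 bytes = 480,701,329,702.912 bytes
1 TB = 1,000,000,000,000 bytes
480,701,329,702.912 / 1,000,000,000,000 = 0.48 TB

0.48 TB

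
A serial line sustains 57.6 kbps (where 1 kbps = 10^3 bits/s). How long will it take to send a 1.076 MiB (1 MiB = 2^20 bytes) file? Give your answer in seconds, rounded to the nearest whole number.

157 seconds

1.076 MiB = 1,128,267.776 bytes = 9,026,142.208 bits
57.6 kbps = 57,600 bits/s
time = 9,026,142.208 / 57,600 = 157 s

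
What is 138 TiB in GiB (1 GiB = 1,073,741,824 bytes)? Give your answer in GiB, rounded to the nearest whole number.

138 TiB × 1,099,511,627,776 bytes/TiB = 151,732,604,633,088 bytes
1 GiB = 1,073,741,824 bytes
151,732,604,633,088 / 1,073,741,824 = 141,312 GiB

141,312 GiB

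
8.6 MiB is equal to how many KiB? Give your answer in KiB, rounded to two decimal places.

8,806.40 KiB

8.6 MiB = 8.6 × 2^20 bytes = 9,017,753.6 bytes
1 KiB = 1,024 bytes
9,017,753.6 / 1,024 = 8,806.40 KiB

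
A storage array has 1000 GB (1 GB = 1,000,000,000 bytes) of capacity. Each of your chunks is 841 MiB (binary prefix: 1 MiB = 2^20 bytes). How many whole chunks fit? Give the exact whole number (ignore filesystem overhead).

Capacity: 1000 GB = 1,000,000,000,000 bytes
Per item: 841 MiB = 881,852,416 bytes
⌊1,000,000,000,000 / 881,852,416⌋ = 1,133

1,133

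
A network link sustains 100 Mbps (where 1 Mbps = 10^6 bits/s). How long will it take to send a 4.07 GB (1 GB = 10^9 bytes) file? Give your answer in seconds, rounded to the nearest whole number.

326 seconds

4.07 GB = 4,070,000,000 bytes = 32,560,000,000 bits
100 Mbps = 100,000,000 bits/s
time = 32,560,000,000 / 100,000,000 = 326 s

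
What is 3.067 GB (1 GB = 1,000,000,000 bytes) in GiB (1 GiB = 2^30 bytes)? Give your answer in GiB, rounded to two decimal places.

2.86 GiB

3.067 GB × 1,000,000,000 bytes/GB = 3,067,000,000 bytes
1 GiB = 1,073,741,824 bytes
3,067,000,000 / 1,073,741,824 = 2.86 GiB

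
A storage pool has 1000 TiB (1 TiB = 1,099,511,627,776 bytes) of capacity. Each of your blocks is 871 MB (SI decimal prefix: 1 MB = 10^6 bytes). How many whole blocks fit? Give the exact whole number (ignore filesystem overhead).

Capacity: 1000 TiB = 1,099,511,627,776,000 bytes
Per item: 871 MB = 871,000,000 bytes
⌊1,099,511,627,776,000 / 871,000,000⌋ = 1,262,355

1,262,355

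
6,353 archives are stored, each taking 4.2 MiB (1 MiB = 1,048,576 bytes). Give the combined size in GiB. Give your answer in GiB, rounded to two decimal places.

26.06 GiB

Total = 6,353 × 4.2 MiB = 26682.6 MiB
= 26682.6 × 1,048,576 bytes = 27,978,733,977.6 bytes
1 GiB = 1,073,741,824 bytes
27,978,733,977.6 / 1,073,741,824 = 26.06 GiB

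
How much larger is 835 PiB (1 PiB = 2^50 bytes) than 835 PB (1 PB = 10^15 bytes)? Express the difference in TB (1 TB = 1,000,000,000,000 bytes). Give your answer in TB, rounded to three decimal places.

835 PiB = 835 × 1,125,899,906,842,624 = 940,126,422,213,591,040 bytes
835 PB = 835 × 1,000,000,000,000,000 = 835,000,000,000,000,000 bytes
difference = 105,126,422,213,591,040 bytes
105,126,422,213,591,040 / 1,000,000,000,000 = 105,126.422 TB

105,126.422 TB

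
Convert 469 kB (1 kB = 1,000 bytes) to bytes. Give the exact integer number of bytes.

469 × 1,000 = 469,000 bytes

469,000 bytes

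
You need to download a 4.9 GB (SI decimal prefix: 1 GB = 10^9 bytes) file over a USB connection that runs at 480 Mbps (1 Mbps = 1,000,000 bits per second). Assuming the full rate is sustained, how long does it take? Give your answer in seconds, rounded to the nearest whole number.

4.9 GB = 4,900,000,000 bytes = 39,200,000,000 bits
480 Mbps = 480,000,000 bits/s
time = 39,200,000,000 / 480,000,000 = 82 s

82 seconds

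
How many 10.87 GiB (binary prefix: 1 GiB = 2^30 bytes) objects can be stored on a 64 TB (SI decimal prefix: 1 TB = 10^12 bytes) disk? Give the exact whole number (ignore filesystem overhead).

5,483

Capacity: 64 TB = 64,000,000,000,000 bytes
Per item: 10.87 GiB = 11,671,573,626.88 bytes
⌊64,000,000,000,000 / 11,671,573,626.88⌋ = 5,483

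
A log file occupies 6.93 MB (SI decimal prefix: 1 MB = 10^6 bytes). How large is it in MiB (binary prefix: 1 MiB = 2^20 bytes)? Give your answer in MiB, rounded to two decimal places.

6.61 MiB

6.93 MB = 6.93 × 10^6 bytes = 6,930,000 bytes
1 MiB = 2^20 bytes = 1,048,576 bytes
6,930,000 / 1,048,576 = 6.61 MiB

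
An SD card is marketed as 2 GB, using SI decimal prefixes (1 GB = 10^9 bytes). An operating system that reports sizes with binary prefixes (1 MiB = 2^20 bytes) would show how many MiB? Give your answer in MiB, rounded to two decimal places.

2 GB × 1,000,000,000 bytes/GB = 2,000,000,000 bytes
1 MiB = 1,048,576 bytes
2,000,000,000 / 1,048,576 = 1,907.35 MiB

1,907.35 MiB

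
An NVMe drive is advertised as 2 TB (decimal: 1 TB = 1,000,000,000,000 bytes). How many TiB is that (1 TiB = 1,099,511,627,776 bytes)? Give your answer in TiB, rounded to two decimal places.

1.82 TiB

2 TB = 2 × 10^12 bytes = 2,000,000,000,000 bytes
1 TiB = 2^40 bytes = 1,099,511,627,776 bytes
2,000,000,000,000 / 1,099,511,627,776 = 1.82 TiB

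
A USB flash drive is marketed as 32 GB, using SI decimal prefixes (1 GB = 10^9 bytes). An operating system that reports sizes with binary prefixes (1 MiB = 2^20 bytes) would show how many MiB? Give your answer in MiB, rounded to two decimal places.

32 GB = 32 × 10^9 bytes = 32,000,000,000 bytes
1 MiB = 1,048,576 bytes
32,000,000,000 / 1,048,576 = 30,517.58 MiB

30,517.58 MiB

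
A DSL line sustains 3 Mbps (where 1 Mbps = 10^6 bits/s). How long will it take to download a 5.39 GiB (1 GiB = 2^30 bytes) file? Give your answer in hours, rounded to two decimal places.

5.39 GiB = 5,787,468,431.36 bytes = 46,299,747,450.88 bits
3 Mbps = 3,000,000 bits/s
time = 46,299,747,450.88 / 3,000,000 = 15,433.2492 s
15,433.2492 s / 3600 = 4.29 hours

4.29 hours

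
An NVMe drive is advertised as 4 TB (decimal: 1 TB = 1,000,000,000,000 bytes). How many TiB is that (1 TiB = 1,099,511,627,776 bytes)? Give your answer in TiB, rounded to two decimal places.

3.64 TiB

4 TB × 1,000,000,000,000 bytes/TB = 4,000,000,000,000 bytes
1 TiB = 2^40 bytes = 1,099,511,627,776 bytes
4,000,000,000,000 / 1,099,511,627,776 = 3.64 TiB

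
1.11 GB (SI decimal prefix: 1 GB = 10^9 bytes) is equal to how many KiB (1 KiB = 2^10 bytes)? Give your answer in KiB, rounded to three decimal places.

1,083,984.375 KiB

1.11 GB = 1.11 × 10^9 bytes = 1,110,000,000 bytes
1 KiB = 1,024 bytes
1,110,000,000 / 1,024 = 1,083,984.375 KiB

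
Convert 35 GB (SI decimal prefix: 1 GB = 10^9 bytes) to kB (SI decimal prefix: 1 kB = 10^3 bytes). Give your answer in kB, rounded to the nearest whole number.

35 GB = 35 × 10^9 bytes = 35,000,000,000 bytes
1 kB = 10^3 bytes = 1,000 bytes
35,000,000,000 / 1,000 = 35,000,000 kB

35,000,000 kB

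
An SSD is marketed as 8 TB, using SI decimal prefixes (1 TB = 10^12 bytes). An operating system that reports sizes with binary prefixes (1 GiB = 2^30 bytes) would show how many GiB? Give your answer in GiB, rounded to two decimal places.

7,450.58 GiB

8 TB = 8 × 10^12 bytes = 8,000,000,000,000 bytes
1 GiB = 2^30 bytes = 1,073,741,824 bytes
8,000,000,000,000 / 1,073,741,824 = 7,450.58 GiB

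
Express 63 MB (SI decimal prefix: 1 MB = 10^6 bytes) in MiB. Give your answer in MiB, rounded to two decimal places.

63 MB × 1,000,000 bytes/MB = 63,000,000 bytes
1 MiB = 1,048,576 bytes
63,000,000 / 1,048,576 = 60.08 MiB

60.08 MiB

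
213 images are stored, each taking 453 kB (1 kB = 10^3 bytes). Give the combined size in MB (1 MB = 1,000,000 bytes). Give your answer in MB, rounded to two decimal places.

Total = 213 × 453 kB = 96,489 kB
= 96,489 × 1,000 bytes = 96,489,000 bytes
1 MB = 1,000,000 bytes
96,489,000 / 1,000,000 = 96.49 MB

96.49 MB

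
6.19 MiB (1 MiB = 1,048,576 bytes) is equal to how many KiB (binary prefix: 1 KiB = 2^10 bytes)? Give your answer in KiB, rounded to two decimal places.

6,338.56 KiB

6.19 MiB = 6.19 × 2^20 bytes = 6,490,685.44 bytes
1 KiB = 2^10 bytes = 1,024 bytes
6,490,685.44 / 1,024 = 6,338.56 KiB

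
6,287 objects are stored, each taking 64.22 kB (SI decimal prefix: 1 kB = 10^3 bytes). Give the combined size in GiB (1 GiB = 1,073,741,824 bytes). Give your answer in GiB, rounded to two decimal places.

Total = 6,287 × 64.22 kB = 403751.14 kB
= 403751.14 × 1,000 bytes = 403,751,140 bytes
1 GiB = 1,073,741,824 bytes
403,751,140 / 1,073,741,824 = 0.38 GiB

0.38 GiB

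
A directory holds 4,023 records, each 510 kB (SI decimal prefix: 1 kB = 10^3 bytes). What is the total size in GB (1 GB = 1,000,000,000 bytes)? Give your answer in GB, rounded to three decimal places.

2.052 GB

Total = 4,023 × 510 kB = 2,051,730 kB
= 2,051,730 × 1,000 bytes = 2,051,730,000 bytes
1 GB = 1,000,000,000 bytes
2,051,730,000 / 1,000,000,000 = 2.052 GB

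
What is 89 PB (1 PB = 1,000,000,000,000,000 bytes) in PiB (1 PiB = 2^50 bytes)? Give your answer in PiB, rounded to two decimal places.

79.05 PiB

89 PB = 89 × 10^15 bytes = 89,000,000,000,000,000 bytes
1 PiB = 1,125,899,906,842,624 bytes
89,000,000,000,000,000 / 1,125,899,906,842,624 = 79.05 PiB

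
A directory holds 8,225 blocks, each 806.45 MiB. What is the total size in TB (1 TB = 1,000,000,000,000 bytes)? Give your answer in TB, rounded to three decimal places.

6.955 TB

Total = 8,225 × 806.45 MiB = 6633051.25 MiB
= 6633051.25 × 1,048,576 bytes = 6,955,258,347,520 bytes
1 TB = 1,000,000,000,000 bytes
6,955,258,347,520 / 1,000,000,000,000 = 6.955 TB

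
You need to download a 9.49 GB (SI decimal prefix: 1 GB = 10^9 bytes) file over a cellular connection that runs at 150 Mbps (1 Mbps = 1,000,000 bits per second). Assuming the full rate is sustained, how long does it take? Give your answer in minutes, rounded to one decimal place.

8.4 minutes

9.49 GB = 9,490,000,000 bytes = 75,920,000,000 bits
150 Mbps = 150,000,000 bits/s
time = 75,920,000,000 / 150,000,000 = 506.13 s
506.13 s / 60 = 8.4 minutes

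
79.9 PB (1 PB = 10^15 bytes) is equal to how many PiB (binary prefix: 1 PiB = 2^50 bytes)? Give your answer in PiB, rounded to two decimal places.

70.97 PiB

79.9 PB × 1,000,000,000,000,000 bytes/PB = 79,900,000,000,000,000 bytes
1 PiB = 2^50 bytes = 1,125,899,906,842,624 bytes
79,900,000,000,000,000 / 1,125,899,906,842,624 = 70.97 PiB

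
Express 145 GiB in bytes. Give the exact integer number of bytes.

155,692,564,480 bytes

145 × 1,073,741,824 = 155,692,564,480 bytes  (1 GiB = 2^30 bytes)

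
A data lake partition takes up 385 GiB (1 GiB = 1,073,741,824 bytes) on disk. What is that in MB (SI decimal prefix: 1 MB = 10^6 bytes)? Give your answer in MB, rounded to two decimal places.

413,390.60 MB

385 GiB = 385 × 2^30 bytes = 413,390,602,240 bytes
1 MB = 1,000,000 bytes
413,390,602,240 / 1,000,000 = 413,390.60 MB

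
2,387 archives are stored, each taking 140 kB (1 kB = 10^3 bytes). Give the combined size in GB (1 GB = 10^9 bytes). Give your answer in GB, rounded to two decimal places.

0.33 GB

Total = 2,387 × 140 kB = 334,180 kB
= 334,180 × 1,000 bytes = 334,180,000 bytes
1 GB = 1,000,000,000 bytes
334,180,000 / 1,000,000,000 = 0.33 GB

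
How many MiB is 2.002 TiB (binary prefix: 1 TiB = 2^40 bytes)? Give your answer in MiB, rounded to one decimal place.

2.002 TiB = 2.002 × 2^40 bytes = 2,201,222,278,807.552 bytes
1 MiB = 1,048,576 bytes
2,201,222,278,807.552 / 1,048,576 = 2,099,249.2 MiB

2,099,249.2 MiB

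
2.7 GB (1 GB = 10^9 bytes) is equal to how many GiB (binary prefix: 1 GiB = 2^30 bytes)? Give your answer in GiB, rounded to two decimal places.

2.51 GiB

2.7 GB = 2.7 × 10^9 bytes = 2,700,000,000 bytes
1 GiB = 2^30 bytes = 1,073,741,824 bytes
2,700,000,000 / 1,073,741,824 = 2.51 GiB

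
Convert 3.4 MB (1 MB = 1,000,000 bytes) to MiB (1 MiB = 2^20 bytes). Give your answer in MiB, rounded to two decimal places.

3.24 MiB

3.4 MB = 3.4 × 10^6 bytes = 3,400,000 bytes
1 MiB = 2^20 bytes = 1,048,576 bytes
3,400,000 / 1,048,576 = 3.24 MiB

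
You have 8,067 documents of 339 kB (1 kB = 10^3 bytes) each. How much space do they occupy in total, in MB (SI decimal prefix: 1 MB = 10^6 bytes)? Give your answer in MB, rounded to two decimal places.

Total = 8,067 × 339 kB = 2,734,713 kB
= 2,734,713 × 1,000 bytes = 2,734,713,000 bytes
1 MB = 1,000,000 bytes
2,734,713,000 / 1,000,000 = 2,734.71 MB

2,734.71 MB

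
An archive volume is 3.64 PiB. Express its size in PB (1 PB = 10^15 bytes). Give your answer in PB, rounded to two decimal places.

3.64 PiB × 1,125,899,906,842,624 bytes/PiB = 4,098,275,660,907,151.36 bytes
1 PB = 1,000,000,000,000,000 bytes
4,098,275,660,907,151.36 / 1,000,000,000,000,000 = 4.10 PB

4.10 PB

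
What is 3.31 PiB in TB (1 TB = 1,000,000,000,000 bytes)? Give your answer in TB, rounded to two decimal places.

3.31 PiB = 3.31 × 2^50 bytes = 3,726,728,691,649,085.44 bytes
1 TB = 1,000,000,000,000 bytes
3,726,728,691,649,085.44 / 1,000,000,000,000 = 3,726.73 TB

3,726.73 TB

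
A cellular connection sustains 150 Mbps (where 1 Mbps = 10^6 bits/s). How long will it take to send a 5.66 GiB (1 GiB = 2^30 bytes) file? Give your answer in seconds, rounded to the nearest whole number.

5.66 GiB = 6,077,378,723.84 bytes = 48,619,029,790.72 bits
150 Mbps = 150,000,000 bits/s
time = 48,619,029,790.72 / 150,000,000 = 324 s

324 seconds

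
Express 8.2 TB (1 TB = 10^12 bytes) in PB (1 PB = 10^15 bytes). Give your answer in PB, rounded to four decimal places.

0.0082 PB

8.2 TB = 8.2 × 10^12 bytes = 8,200,000,000,000 bytes
1 PB = 1,000,000,000,000,000 bytes
8,200,000,000,000 / 1,000,000,000,000,000 = 0.0082 PB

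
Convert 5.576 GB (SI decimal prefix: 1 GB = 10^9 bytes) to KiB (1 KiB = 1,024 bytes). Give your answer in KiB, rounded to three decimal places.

5.576 GB × 1,000,000,000 bytes/GB = 5,576,000,000 bytes
1 KiB = 2^10 bytes = 1,024 bytes
5,576,000,000 / 1,024 = 5,445,312.500 KiB

5,445,312.500 KiB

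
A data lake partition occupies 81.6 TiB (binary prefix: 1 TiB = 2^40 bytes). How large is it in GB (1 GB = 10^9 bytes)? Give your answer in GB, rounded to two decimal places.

81.6 TiB × 1,099,511,627,776 bytes/TiB = 89,720,148,826,521.6 bytes
1 GB = 1,000,000,000 bytes
89,720,148,826,521.6 / 1,000,000,000 = 89,720.15 GB

89,720.15 GB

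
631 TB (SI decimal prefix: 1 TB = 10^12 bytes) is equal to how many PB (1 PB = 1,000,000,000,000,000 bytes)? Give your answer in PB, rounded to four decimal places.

631 TB = 631 × 10^12 bytes = 631,000,000,000,000 bytes
1 PB = 10^15 bytes = 1,000,000,000,000,000 bytes
631,000,000,000,000 / 1,000,000,000,000,000 = 0.6310 PB

0.6310 PB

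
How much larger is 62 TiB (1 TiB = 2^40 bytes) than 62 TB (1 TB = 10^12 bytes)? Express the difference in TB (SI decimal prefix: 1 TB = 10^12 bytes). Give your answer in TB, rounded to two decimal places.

62 TiB = 62 × 1,099,511,627,776 = 68,169,720,922,112 bytes
62 TB = 62 × 1,000,000,000,000 = 62,000,000,000,000 bytes
difference = 6,169,720,922,112 bytes
6,169,720,922,112 / 1,000,000,000,000 = 6.17 TB

6.17 TB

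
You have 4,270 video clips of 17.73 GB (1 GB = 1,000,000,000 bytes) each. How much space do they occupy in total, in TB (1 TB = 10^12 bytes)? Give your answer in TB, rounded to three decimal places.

Total = 4,270 × 17.73 GB = 75707.1 GB
= 75707.1 × 1,000,000,000 bytes = 75,707,100,000,000 bytes
1 TB = 1,000,000,000,000 bytes
75,707,100,000,000 / 1,000,000,000,000 = 75.707 TB

75.707 TB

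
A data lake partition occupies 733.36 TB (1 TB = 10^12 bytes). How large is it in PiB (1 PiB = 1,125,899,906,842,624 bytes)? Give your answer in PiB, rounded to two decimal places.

733.36 TB = 733.36 × 10^12 bytes = 733,360,000,000,000 bytes
1 PiB = 2^50 bytes = 1,125,899,906,842,624 bytes
733,360,000,000,000 / 1,125,899,906,842,624 = 0.65 PiB

0.65 PiB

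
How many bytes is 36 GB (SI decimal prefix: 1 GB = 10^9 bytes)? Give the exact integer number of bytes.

36 × 1,000,000,000 = 36,000,000,000 bytes  (1 GB = 10^9 bytes)

36,000,000,000 bytes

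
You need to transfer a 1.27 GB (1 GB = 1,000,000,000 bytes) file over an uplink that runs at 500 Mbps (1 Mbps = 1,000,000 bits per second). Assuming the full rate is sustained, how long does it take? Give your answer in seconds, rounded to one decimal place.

1.27 GB = 1,270,000,000 bytes = 10,160,000,000 bits
500 Mbps = 500,000,000 bits/s
time = 10,160,000,000 / 500,000,000 = 20.3 s

20.3 seconds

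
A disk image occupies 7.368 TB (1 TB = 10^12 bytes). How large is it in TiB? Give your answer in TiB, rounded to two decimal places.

7.368 TB × 1,000,000,000,000 bytes/TB = 7,368,000,000,000 bytes
1 TiB = 2^40 bytes = 1,099,511,627,776 bytes
7,368,000,000,000 / 1,099,511,627,776 = 6.70 TiB

6.70 TiB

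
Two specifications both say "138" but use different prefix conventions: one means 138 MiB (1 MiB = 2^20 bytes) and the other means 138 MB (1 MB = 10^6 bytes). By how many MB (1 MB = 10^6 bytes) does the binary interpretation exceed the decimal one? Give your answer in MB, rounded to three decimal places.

6.703 MB

138 MiB = 138 × 1,048,576 = 144,703,488 bytes
138 MB = 138 × 1,000,000 = 138,000,000 bytes
difference = 6,703,488 bytes
6,703,488 / 1,000,000 = 6.703 MB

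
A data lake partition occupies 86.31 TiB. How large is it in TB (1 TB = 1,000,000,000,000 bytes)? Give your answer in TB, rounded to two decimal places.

86.31 TiB = 86.31 × 2^40 bytes = 94,898,848,593,346.56 bytes
1 TB = 1,000,000,000,000 bytes
94,898,848,593,346.56 / 1,000,000,000,000 = 94.90 TB

94.90 TB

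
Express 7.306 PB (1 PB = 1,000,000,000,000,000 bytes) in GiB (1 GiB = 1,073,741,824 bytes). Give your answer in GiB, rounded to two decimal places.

6,804,242.73 GiB

7.306 PB × 1,000,000,000,000,000 bytes/PB = 7,306,000,000,000,000 bytes
1 GiB = 2^30 bytes = 1,073,741,824 bytes
7,306,000,000,000,000 / 1,073,741,824 = 6,804,242.73 GiB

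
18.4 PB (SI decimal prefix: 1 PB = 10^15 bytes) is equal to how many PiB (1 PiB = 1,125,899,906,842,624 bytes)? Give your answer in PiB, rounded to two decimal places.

16.34 PiB

18.4 PB = 18.4 × 10^15 bytes = 18,400,000,000,000,000 bytes
1 PiB = 1,125,899,906,842,624 bytes
18,400,000,000,000,000 / 1,125,899,906,842,624 = 16.34 PiB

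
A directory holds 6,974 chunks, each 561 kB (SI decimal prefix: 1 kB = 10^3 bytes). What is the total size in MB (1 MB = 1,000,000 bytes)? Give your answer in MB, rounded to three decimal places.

Total = 6,974 × 561 kB = 3,912,414 kB
= 3,912,414 × 1,000 bytes = 3,912,414,000 bytes
1 MB = 1,000,000 bytes
3,912,414,000 / 1,000,000 = 3,912.414 MB

3,912.414 MB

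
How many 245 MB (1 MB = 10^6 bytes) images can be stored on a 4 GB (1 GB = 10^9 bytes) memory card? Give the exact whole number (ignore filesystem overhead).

16

Capacity: 4 GB = 4,000,000,000 bytes
Per item: 245 MB = 245,000,000 bytes
⌊4,000,000,000 / 245,000,000⌋ = 16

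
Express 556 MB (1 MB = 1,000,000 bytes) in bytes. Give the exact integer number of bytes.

556,000,000 bytes

556 × 1,000,000 = 556,000,000 bytes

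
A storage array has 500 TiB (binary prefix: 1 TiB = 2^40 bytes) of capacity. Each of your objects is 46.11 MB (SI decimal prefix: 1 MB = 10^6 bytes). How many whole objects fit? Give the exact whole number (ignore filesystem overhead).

11,922,702

Capacity: 500 TiB = 549,755,813,888,000 bytes
Per item: 46.11 MB = 46,110,000 bytes
⌊549,755,813,888,000 / 46,110,000⌋ = 11,922,702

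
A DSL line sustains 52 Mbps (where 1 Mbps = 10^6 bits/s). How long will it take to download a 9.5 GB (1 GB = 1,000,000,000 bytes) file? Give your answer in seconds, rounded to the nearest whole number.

1,462 seconds

9.5 GB = 9,500,000,000 bytes = 76,000,000,000 bits
52 Mbps = 52,000,000 bits/s
time = 76,000,000,000 / 52,000,000 = 1,462 s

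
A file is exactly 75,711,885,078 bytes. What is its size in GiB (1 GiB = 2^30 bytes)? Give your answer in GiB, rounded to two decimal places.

70.51 GiB

75,711,885,078 bytes given.
1 GiB = 2^30 bytes = 1,073,741,824 bytes
75,711,885,078 / 1,073,741,824 = 70.51 GiB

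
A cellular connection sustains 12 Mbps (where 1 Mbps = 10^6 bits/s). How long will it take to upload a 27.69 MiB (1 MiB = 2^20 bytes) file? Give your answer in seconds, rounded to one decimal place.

19.4 seconds

27.69 MiB = 29,035,069.44 bytes = 232,280,555.52 bits
12 Mbps = 12,000,000 bits/s
time = 232,280,555.52 / 12,000,000 = 19.4 s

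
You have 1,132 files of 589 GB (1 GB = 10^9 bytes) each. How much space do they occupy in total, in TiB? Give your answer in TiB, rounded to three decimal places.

606.404 TiB

Total = 1,132 × 589 GB = 666,748 GB
= 666,748 × 1,000,000,000 bytes = 666,748,000,000,000 bytes
1 TiB = 1,099,511,627,776 bytes
666,748,000,000,000 / 1,099,511,627,776 = 606.404 TiB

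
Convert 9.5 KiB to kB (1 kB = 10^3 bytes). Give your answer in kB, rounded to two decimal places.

9.73 kB

9.5 KiB = 9.5 × 2^10 bytes = 9,728 bytes
1 kB = 10^3 bytes = 1,000 bytes
9,728 / 1,000 = 9.73 kB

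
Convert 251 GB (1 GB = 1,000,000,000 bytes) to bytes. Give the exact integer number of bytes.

251,000,000,000 bytes

251 × 1,000,000,000 = 251,000,000,000 bytes  (1 GB = 10^9 bytes)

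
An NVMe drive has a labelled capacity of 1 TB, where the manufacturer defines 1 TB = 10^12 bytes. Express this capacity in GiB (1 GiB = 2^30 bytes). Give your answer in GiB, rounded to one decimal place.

1 TB = 1 × 10^12 bytes = 1,000,000,000,000 bytes
1 GiB = 2^30 bytes = 1,073,741,824 bytes
1,000,000,000,000 / 1,073,741,824 = 931.3 GiB

931.3 GiB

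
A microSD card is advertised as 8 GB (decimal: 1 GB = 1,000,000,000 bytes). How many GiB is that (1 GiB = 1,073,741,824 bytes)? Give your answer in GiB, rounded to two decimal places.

7.45 GiB

8 GB = 8 × 10^9 bytes = 8,000,000,000 bytes
1 GiB = 1,073,741,824 bytes
8,000,000,000 / 1,073,741,824 = 7.45 GiB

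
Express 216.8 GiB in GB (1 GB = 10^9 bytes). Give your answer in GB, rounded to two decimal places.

216.8 GiB = 216.8 × 2^30 bytes = 232,787,227,443.2 bytes
1 GB = 1,000,000,000 bytes
232,787,227,443.2 / 1,000,000,000 = 232.79 GB

232.79 GB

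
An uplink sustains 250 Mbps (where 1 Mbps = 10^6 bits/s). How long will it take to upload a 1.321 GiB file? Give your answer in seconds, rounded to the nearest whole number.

45 seconds

1.321 GiB = 1,418,412,949.504 bytes = 11,347,303,596.032 bits
250 Mbps = 250,000,000 bits/s
time = 11,347,303,596.032 / 250,000,000 = 45 s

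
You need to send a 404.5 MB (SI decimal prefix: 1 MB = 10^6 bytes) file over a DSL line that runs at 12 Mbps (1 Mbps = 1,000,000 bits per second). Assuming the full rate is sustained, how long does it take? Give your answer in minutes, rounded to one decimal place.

4.5 minutes

404.5 MB = 404,500,000 bytes = 3,236,000,000 bits
12 Mbps = 12,000,000 bits/s
time = 3,236,000,000 / 12,000,000 = 269.67 s
269.67 s / 60 = 4.5 minutes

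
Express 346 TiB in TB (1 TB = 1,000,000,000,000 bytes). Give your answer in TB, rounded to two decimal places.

346 TiB = 346 × 2^40 bytes = 380,431,023,210,496 bytes
1 TB = 1,000,000,000,000 bytes
380,431,023,210,496 / 1,000,000,000,000 = 380.43 TB

380.43 TB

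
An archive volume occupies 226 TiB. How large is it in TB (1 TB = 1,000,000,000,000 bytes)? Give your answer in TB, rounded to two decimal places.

226 TiB = 226 × 2^40 bytes = 248,489,627,877,376 bytes
1 TB = 10^12 bytes = 1,000,000,000,000 bytes
248,489,627,877,376 / 1,000,000,000,000 = 248.49 TB

248.49 TB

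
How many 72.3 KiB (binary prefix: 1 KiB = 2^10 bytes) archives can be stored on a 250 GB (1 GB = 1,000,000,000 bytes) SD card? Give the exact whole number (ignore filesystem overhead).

Capacity: 250 GB = 250,000,000,000 bytes
Per item: 72.3 KiB = 74,035.2 bytes
⌊250,000,000,000 / 74,035.2⌋ = 3,376,772

3,376,772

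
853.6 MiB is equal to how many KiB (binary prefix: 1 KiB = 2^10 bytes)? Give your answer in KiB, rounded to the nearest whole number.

874,086 KiB

853.6 MiB = 853.6 × 2^20 bytes = 895,064,473.6 bytes
1 KiB = 1,024 bytes
895,064,473.6 / 1,024 = 874,086 KiB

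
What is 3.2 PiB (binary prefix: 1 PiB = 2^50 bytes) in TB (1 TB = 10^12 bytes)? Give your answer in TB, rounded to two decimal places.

3.2 PiB = 3.2 × 2^50 bytes = 3,602,879,701,896,396.8 bytes
1 TB = 10^12 bytes = 1,000,000,000,000 bytes
3,602,879,701,896,396.8 / 1,000,000,000,000 = 3,602.88 TB

3,602.88 TB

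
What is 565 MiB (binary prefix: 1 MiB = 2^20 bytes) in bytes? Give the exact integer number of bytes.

565 × 1,048,576 = 592,445,440 bytes

592,445,440 bytes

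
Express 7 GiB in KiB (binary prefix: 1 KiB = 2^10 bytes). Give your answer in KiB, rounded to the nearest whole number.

7,340,032 KiB

7 GiB = 7 × 2^30 bytes = 7,516,192,768 bytes
1 KiB = 2^10 bytes = 1,024 bytes
7,516,192,768 / 1,024 = 7,340,032 KiB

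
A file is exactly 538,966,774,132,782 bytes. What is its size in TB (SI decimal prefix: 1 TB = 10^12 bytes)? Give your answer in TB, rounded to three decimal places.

538.967 TB

538,966,774,132,782 bytes given.
1 TB = 10^12 bytes = 1,000,000,000,000 bytes
538,966,774,132,782 / 1,000,000,000,000 = 538.967 TB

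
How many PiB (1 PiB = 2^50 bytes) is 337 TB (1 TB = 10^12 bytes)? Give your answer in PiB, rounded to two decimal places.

0.30 PiB

337 TB = 337 × 10^12 bytes = 337,000,000,000,000 bytes
1 PiB = 1,125,899,906,842,624 bytes
337,000,000,000,000 / 1,125,899,906,842,624 = 0.30 PiB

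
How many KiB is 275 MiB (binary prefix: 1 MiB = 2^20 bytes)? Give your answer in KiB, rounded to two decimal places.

275 MiB × 1,048,576 bytes/MiB = 288,358,400 bytes
1 KiB = 2^10 bytes = 1,024 bytes
288,358,400 / 1,024 = 281,600.00 KiB

281,600.00 KiB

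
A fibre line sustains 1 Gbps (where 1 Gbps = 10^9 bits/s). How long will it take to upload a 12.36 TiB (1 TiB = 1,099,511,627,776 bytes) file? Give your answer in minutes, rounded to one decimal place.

12.36 TiB = 13,589,963,719,311.36 bytes = 108,719,709,754,490.88 bits
1 Gbps = 1,000,000,000 bits/s
time = 108,719,709,754,490.88 / 1,000,000,000 = 108,719.71 s
108,719.71 s / 60 = 1,812.0 minutes

1,812.0 minutes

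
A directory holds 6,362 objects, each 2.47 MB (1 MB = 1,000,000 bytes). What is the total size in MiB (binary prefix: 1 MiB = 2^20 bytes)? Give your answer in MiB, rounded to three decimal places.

14,986.172 MiB

Total = 6,362 × 2.47 MB = 15714.14 MB
= 15714.14 × 1,000,000 bytes = 15,714,140,000 bytes
1 MiB = 1,048,576 bytes
15,714,140,000 / 1,048,576 = 14,986.172 MiB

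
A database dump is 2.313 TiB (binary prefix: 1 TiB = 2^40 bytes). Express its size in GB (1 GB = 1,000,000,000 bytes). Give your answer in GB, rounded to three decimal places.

2,543.170 GB

2.313 TiB = 2.313 × 2^40 bytes = 2,543,170,395,045.888 bytes
1 GB = 10^9 bytes = 1,000,000,000 bytes
2,543,170,395,045.888 / 1,000,000,000 = 2,543.170 GB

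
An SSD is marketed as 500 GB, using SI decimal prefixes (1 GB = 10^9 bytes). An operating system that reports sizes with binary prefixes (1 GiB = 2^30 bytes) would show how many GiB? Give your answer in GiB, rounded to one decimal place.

500 GB × 1,000,000,000 bytes/GB = 500,000,000,000 bytes
1 GiB = 2^30 bytes = 1,073,741,824 bytes
500,000,000,000 / 1,073,741,824 = 465.7 GiB

465.7 GiB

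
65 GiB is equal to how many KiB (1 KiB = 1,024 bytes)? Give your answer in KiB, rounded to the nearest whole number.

65 GiB = 65 × 2^30 bytes = 69,793,218,560 bytes
1 KiB = 2^10 bytes = 1,024 bytes
69,793,218,560 / 1,024 = 68,157,440 KiB

68,157,440 KiB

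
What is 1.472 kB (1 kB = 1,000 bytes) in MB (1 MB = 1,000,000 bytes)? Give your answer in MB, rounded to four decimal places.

0.0015 MB

1.472 kB × 1,000 bytes/kB = 1,472 bytes
1 MB = 10^6 bytes = 1,000,000 bytes
1,472 / 1,000,000 = 0.0015 MB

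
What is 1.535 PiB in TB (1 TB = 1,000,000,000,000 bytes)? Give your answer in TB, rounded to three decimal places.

1.535 PiB = 1.535 × 2^50 bytes = 1,728,256,357,003,427.84 bytes
1 TB = 1,000,000,000,000 bytes
1,728,256,357,003,427.84 / 1,000,000,000,000 = 1,728.256 TB

1,728.256 TB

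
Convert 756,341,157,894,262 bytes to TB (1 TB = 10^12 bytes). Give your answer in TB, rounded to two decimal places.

756,341,157,894,262 bytes given.
1 TB = 10^12 bytes = 1,000,000,000,000 bytes
756,341,157,894,262 / 1,000,000,000,000 = 756.34 TB

756.34 TB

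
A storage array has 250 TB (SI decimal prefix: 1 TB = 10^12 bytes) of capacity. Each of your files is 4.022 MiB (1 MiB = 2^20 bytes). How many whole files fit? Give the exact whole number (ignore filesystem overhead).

59,278,612

Capacity: 250 TB = 250,000,000,000,000 bytes
Per item: 4.022 MiB = 4,217,372.672 bytes
⌊250,000,000,000,000 / 4,217,372.672⌋ = 59,278,612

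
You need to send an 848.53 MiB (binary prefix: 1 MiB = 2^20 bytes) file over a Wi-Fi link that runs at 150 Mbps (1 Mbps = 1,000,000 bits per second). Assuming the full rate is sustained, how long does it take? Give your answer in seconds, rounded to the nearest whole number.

47 seconds

848.53 MiB = 889,748,193.28 bytes = 7,117,985,546.24 bits
150 Mbps = 150,000,000 bits/s
time = 7,117,985,546.24 / 150,000,000 = 47 s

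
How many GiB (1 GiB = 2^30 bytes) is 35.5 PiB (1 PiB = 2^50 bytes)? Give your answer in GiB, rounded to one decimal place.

37,224,448.0 GiB

35.5 PiB = 35.5 × 2^50 bytes = 39,969,446,692,913,152 bytes
1 GiB = 1,073,741,824 bytes
39,969,446,692,913,152 / 1,073,741,824 = 37,224,448.0 GiB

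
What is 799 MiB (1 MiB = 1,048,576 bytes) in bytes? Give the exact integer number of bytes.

837,812,224 bytes

799 × 1,048,576 = 837,812,224 bytes  (1 MiB = 2^20 bytes)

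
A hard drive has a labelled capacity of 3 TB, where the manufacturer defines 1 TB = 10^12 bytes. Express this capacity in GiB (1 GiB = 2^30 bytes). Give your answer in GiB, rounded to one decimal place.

3 TB = 3 × 10^12 bytes = 3,000,000,000,000 bytes
1 GiB = 1,073,741,824 bytes
3,000,000,000,000 / 1,073,741,824 = 2,794.0 GiB

2,794.0 GiB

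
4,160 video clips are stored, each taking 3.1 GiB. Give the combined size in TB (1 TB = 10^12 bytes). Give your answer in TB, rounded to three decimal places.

Total = 4,160 × 3.1 GiB = 12,896 GiB
= 12,896 × 1,073,741,824 bytes = 13,846,974,562,304 bytes
1 TB = 1,000,000,000,000 bytes
13,846,974,562,304 / 1,000,000,000,000 = 13.847 TB

13.847 TB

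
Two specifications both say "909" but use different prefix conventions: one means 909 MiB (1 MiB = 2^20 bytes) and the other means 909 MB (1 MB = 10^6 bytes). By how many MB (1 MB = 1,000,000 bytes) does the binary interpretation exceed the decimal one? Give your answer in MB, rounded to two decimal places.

909 MiB = 909 × 1,048,576 = 953,155,584 bytes
909 MB = 909 × 1,000,000 = 909,000,000 bytes
difference = 44,155,584 bytes
44,155,584 / 1,000,000 = 44.16 MB

44.16 MB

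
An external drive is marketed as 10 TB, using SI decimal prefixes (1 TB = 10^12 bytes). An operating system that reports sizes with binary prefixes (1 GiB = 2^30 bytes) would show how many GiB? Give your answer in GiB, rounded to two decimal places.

10 TB = 10 × 10^12 bytes = 10,000,000,000,000 bytes
1 GiB = 1,073,741,824 bytes
10,000,000,000,000 / 1,073,741,824 = 9,313.23 GiB

9,313.23 GiB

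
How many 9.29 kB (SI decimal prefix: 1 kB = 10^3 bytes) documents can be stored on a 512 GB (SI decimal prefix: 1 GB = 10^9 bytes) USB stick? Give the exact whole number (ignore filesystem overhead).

Capacity: 512 GB = 512,000,000,000 bytes
Per item: 9.29 kB = 9,290 bytes
⌊512,000,000,000 / 9,290⌋ = 55,113,024

55,113,024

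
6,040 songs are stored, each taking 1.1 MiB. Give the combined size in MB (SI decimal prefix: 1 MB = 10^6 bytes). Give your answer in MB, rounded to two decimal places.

Total = 6,040 × 1.1 MiB = 6644 MiB
= 6644 × 1,048,576 bytes = 6,966,738,944 bytes
1 MB = 1,000,000 bytes
6,966,738,944 / 1,000,000 = 6,966.74 MB

6,966.74 MB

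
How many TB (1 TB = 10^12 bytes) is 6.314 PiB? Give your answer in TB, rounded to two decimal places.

7,108.93 TB

6.314 PiB × 1,125,899,906,842,624 bytes/PiB = 7,108,932,011,804,327.936 bytes
1 TB = 1,000,000,000,000 bytes
7,108,932,011,804,327.936 / 1,000,000,000,000 = 7,108.93 TB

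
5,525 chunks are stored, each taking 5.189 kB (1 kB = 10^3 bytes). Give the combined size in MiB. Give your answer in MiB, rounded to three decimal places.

27.341 MiB

Total = 5,525 × 5.189 kB = 28669.225 kB
= 28669.225 × 1,000 bytes = 28,669,225 bytes
1 MiB = 1,048,576 bytes
28,669,225 / 1,048,576 = 27.341 MiB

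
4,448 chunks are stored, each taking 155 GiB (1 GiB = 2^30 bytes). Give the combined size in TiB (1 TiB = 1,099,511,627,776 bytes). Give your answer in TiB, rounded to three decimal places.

673.281 TiB

Total = 4,448 × 155 GiB = 689,440 GiB
= 689,440 × 1,073,741,824 bytes = 740,280,563,138,560 bytes
1 TiB = 1,099,511,627,776 bytes
740,280,563,138,560 / 1,099,511,627,776 = 673.281 TiB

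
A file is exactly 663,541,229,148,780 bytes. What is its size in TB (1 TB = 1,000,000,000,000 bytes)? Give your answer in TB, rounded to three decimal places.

663.541 TB

663,541,229,148,780 bytes given.
1 TB = 10^12 bytes = 1,000,000,000,000 bytes
663,541,229,148,780 / 1,000,000,000,000 = 663.541 TB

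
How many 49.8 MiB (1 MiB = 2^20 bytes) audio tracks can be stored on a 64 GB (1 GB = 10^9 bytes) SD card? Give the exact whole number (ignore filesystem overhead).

1,225

Capacity: 64 GB = 64,000,000,000 bytes
Per item: 49.8 MiB = 52,219,084.8 bytes
⌊64,000,000,000 / 52,219,084.8⌋ = 1,225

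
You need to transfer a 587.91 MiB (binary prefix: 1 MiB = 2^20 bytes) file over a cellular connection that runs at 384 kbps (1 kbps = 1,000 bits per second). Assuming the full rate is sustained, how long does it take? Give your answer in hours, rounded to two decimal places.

3.57 hours

587.91 MiB = 616,468,316.16 bytes = 4,931,746,529.28 bits
384 kbps = 384,000 bits/s
time = 4,931,746,529.28 / 384,000 = 12,843.0899 s
12,843.0899 s / 3600 = 3.57 hours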